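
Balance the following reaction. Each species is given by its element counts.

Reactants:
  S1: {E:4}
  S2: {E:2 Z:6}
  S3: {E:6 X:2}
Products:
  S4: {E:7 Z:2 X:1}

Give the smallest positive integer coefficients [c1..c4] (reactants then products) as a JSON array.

E: 5·4+2·2+3·6 = 42 | 6·7 = 42
Z: 5·0+2·6+3·0 = 12 | 6·2 = 12
X: 5·0+2·0+3·2 = 6 | 6·1 = 6
gcd(5,2,3,6) = 1

Coefficients: [5, 2, 3, 6]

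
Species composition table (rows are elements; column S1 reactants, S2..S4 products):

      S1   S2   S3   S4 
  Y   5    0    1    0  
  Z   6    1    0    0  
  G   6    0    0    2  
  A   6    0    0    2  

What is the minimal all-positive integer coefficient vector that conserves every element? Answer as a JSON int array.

Coefficients: [1, 6, 5, 3]

Y: 1·5 = 5 | 6·0+5·1+3·0 = 5
Z: 1·6 = 6 | 6·1+5·0+3·0 = 6
G: 1·6 = 6 | 6·0+5·0+3·2 = 6
A: 1·6 = 6 | 6·0+5·0+3·2 = 6
gcd(1,6,5,3) = 1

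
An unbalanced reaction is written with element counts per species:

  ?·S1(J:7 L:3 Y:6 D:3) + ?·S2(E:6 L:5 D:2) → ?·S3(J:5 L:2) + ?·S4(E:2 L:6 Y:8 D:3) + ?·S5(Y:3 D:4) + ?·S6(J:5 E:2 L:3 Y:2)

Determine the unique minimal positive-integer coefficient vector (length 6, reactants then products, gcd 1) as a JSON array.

Coefficients: [5, 2, 2, 1, 4, 5]

J: 5·7+2·0 = 35 | 2·5+1·0+4·0+5·5 = 35
E: 5·0+2·6 = 12 | 2·0+1·2+4·0+5·2 = 12
L: 5·3+2·5 = 25 | 2·2+1·6+4·0+5·3 = 25
Y: 5·6+2·0 = 30 | 2·0+1·8+4·3+5·2 = 30
D: 5·3+2·2 = 19 | 2·0+1·3+4·4+5·0 = 19
gcd(5,2,2,1,4,5) = 1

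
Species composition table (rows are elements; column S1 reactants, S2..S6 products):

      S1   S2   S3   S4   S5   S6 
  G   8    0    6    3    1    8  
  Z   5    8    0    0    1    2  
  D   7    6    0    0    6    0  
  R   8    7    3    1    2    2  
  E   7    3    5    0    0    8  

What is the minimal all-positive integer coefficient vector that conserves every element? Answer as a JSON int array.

G: 6·8 = 48 | 3·0+5·6+2·3+4·1+1·8 = 48
Z: 6·5 = 30 | 3·8+5·0+2·0+4·1+1·2 = 30
D: 6·7 = 42 | 3·6+5·0+2·0+4·6+1·0 = 42
R: 6·8 = 48 | 3·7+5·3+2·1+4·2+1·2 = 48
E: 6·7 = 42 | 3·3+5·5+2·0+4·0+1·8 = 42
gcd(6,3,5,2,4,1) = 1

Coefficients: [6, 3, 5, 2, 4, 1]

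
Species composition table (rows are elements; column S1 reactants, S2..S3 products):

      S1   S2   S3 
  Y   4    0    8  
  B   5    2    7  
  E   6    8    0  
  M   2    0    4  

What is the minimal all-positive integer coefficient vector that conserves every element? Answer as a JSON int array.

Y: 4·4 = 16 | 3·0+2·8 = 16
B: 4·5 = 20 | 3·2+2·7 = 20
E: 4·6 = 24 | 3·8+2·0 = 24
M: 4·2 = 8 | 3·0+2·4 = 8
gcd(4,3,2) = 1

Coefficients: [4, 3, 2]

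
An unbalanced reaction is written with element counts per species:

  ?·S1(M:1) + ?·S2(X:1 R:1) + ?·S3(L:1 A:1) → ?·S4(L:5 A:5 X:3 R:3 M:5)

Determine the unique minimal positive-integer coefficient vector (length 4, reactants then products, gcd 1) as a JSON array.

L: 5·0+3·0+5·1 = 5 | 1·5 = 5
A: 5·0+3·0+5·1 = 5 | 1·5 = 5
X: 5·0+3·1+5·0 = 3 | 1·3 = 3
R: 5·0+3·1+5·0 = 3 | 1·3 = 3
M: 5·1+3·0+5·0 = 5 | 1·5 = 5
gcd(5,3,5,1) = 1

Coefficients: [5, 3, 5, 1]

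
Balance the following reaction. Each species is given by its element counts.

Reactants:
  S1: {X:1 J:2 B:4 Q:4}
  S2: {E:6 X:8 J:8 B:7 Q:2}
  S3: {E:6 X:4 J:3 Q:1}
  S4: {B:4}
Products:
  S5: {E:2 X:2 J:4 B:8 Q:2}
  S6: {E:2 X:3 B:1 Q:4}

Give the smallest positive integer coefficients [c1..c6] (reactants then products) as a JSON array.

E: 5·0+1·6+2·6+6·0 = 18 | 6·2+3·2 = 18
X: 5·1+1·8+2·4+6·0 = 21 | 6·2+3·3 = 21
J: 5·2+1·8+2·3+6·0 = 24 | 6·4+3·0 = 24
B: 5·4+1·7+2·0+6·4 = 51 | 6·8+3·1 = 51
Q: 5·4+1·2+2·1+6·0 = 24 | 6·2+3·4 = 24
gcd(5,1,2,6,6,3) = 1

Coefficients: [5, 1, 2, 6, 6, 3]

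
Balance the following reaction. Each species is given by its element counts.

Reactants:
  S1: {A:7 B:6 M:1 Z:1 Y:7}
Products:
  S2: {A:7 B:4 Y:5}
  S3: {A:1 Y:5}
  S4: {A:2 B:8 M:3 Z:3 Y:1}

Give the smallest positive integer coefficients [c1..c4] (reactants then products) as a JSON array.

Coefficients: [6, 5, 3, 2]

A: 6·7 = 42 | 5·7+3·1+2·2 = 42
B: 6·6 = 36 | 5·4+3·0+2·8 = 36
M: 6·1 = 6 | 5·0+3·0+2·3 = 6
Z: 6·1 = 6 | 5·0+3·0+2·3 = 6
Y: 6·7 = 42 | 5·5+3·5+2·1 = 42
gcd(6,5,3,2) = 1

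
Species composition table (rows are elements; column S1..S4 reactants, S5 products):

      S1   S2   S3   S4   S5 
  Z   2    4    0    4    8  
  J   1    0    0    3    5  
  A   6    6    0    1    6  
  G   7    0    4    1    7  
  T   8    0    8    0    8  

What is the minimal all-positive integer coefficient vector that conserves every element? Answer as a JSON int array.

Z: 2·2+1·4+2·0+6·4 = 32 | 4·8 = 32
J: 2·1+1·0+2·0+6·3 = 20 | 4·5 = 20
A: 2·6+1·6+2·0+6·1 = 24 | 4·6 = 24
G: 2·7+1·0+2·4+6·1 = 28 | 4·7 = 28
T: 2·8+1·0+2·8+6·0 = 32 | 4·8 = 32
gcd(2,1,2,6,4) = 1

Coefficients: [2, 1, 2, 6, 4]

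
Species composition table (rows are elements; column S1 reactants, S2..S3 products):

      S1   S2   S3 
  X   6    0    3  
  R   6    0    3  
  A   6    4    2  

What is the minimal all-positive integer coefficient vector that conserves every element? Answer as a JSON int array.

X: 2·6 = 12 | 1·0+4·3 = 12
R: 2·6 = 12 | 1·0+4·3 = 12
A: 2·6 = 12 | 1·4+4·2 = 12
gcd(2,1,4) = 1

Coefficients: [2, 1, 4]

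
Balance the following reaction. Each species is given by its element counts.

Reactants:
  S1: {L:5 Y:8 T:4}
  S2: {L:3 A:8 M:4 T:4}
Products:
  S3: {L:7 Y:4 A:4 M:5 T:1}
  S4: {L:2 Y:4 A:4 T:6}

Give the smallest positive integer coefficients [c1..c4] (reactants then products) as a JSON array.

L: 5·5+5·3 = 40 | 4·7+6·2 = 40
Y: 5·8+5·0 = 40 | 4·4+6·4 = 40
A: 5·0+5·8 = 40 | 4·4+6·4 = 40
M: 5·0+5·4 = 20 | 4·5+6·0 = 20
T: 5·4+5·4 = 40 | 4·1+6·6 = 40
gcd(5,5,4,6) = 1

Coefficients: [5, 5, 4, 6]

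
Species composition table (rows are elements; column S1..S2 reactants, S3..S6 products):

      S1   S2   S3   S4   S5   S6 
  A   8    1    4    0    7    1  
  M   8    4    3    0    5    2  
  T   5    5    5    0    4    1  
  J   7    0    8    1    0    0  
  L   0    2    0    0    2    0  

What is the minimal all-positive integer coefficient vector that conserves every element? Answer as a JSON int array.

A: 2·8+1·1 = 17 | 1·4+6·0+1·7+6·1 = 17
M: 2·8+1·4 = 20 | 1·3+6·0+1·5+6·2 = 20
T: 2·5+1·5 = 15 | 1·5+6·0+1·4+6·1 = 15
J: 2·7+1·0 = 14 | 1·8+6·1+1·0+6·0 = 14
L: 2·0+1·2 = 2 | 1·0+6·0+1·2+6·0 = 2
gcd(2,1,1,6,1,6) = 1

Coefficients: [2, 1, 1, 6, 1, 6]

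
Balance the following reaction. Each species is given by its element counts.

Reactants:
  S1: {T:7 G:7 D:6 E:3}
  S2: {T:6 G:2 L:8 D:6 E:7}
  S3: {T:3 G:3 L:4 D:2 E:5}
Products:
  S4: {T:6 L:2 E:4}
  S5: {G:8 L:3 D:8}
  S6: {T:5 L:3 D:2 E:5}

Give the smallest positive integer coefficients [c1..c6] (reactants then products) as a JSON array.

Coefficients: [3, 4, 1, 3, 4, 6]

T: 3·7+4·6+1·3 = 48 | 3·6+4·0+6·5 = 48
G: 3·7+4·2+1·3 = 32 | 3·0+4·8+6·0 = 32
L: 3·0+4·8+1·4 = 36 | 3·2+4·3+6·3 = 36
D: 3·6+4·6+1·2 = 44 | 3·0+4·8+6·2 = 44
E: 3·3+4·7+1·5 = 42 | 3·4+4·0+6·5 = 42
gcd(3,4,1,3,4,6) = 1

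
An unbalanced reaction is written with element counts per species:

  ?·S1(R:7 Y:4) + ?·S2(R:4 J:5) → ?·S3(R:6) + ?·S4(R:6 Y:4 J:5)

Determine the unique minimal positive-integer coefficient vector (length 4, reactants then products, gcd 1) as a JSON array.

R: 6·7+6·4 = 66 | 5·6+6·6 = 66
Y: 6·4+6·0 = 24 | 5·0+6·4 = 24
J: 6·0+6·5 = 30 | 5·0+6·5 = 30
gcd(6,6,5,6) = 1

Coefficients: [6, 6, 5, 6]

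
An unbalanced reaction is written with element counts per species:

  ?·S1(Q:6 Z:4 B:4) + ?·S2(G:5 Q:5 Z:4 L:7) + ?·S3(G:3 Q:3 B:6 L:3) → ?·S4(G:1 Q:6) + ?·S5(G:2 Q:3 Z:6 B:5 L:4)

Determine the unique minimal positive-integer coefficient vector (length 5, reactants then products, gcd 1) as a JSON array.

Coefficients: [6, 3, 1, 6, 6]

G: 6·0+3·5+1·3 = 18 | 6·1+6·2 = 18
Q: 6·6+3·5+1·3 = 54 | 6·6+6·3 = 54
Z: 6·4+3·4+1·0 = 36 | 6·0+6·6 = 36
B: 6·4+3·0+1·6 = 30 | 6·0+6·5 = 30
L: 6·0+3·7+1·3 = 24 | 6·0+6·4 = 24
gcd(6,3,1,6,6) = 1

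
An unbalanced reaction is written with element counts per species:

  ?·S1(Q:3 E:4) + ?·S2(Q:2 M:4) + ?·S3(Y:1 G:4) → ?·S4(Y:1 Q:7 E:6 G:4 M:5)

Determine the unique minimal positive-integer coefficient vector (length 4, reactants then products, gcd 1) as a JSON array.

Y: 6·0+5·0+4·1 = 4 | 4·1 = 4
Q: 6·3+5·2+4·0 = 28 | 4·7 = 28
E: 6·4+5·0+4·0 = 24 | 4·6 = 24
G: 6·0+5·0+4·4 = 16 | 4·4 = 16
M: 6·0+5·4+4·0 = 20 | 4·5 = 20
gcd(6,5,4,4) = 1

Coefficients: [6, 5, 4, 4]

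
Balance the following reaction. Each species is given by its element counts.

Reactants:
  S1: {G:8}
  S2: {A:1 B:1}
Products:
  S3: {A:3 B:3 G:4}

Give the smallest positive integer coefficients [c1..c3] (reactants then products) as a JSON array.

Coefficients: [1, 6, 2]

A: 1·0+6·1 = 6 | 2·3 = 6
B: 1·0+6·1 = 6 | 2·3 = 6
G: 1·8+6·0 = 8 | 2·4 = 8
gcd(1,6,2) = 1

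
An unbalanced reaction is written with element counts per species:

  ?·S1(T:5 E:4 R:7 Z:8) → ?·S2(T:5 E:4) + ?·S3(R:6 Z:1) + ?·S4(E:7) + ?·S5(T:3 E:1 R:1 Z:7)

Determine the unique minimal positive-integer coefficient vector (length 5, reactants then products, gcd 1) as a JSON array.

Coefficients: [5, 2, 5, 1, 5]

T: 5·5 = 25 | 2·5+5·0+1·0+5·3 = 25
E: 5·4 = 20 | 2·4+5·0+1·7+5·1 = 20
R: 5·7 = 35 | 2·0+5·6+1·0+5·1 = 35
Z: 5·8 = 40 | 2·0+5·1+1·0+5·7 = 40
gcd(5,2,5,1,5) = 1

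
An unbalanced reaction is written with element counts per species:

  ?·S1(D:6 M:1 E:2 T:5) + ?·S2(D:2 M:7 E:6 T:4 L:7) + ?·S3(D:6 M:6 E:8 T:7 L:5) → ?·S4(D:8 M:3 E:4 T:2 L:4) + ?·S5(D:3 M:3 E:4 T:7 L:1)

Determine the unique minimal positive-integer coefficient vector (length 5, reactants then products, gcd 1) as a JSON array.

Coefficients: [5, 1, 3, 4, 6]

D: 5·6+1·2+3·6 = 50 | 4·8+6·3 = 50
M: 5·1+1·7+3·6 = 30 | 4·3+6·3 = 30
E: 5·2+1·6+3·8 = 40 | 4·4+6·4 = 40
T: 5·5+1·4+3·7 = 50 | 4·2+6·7 = 50
L: 5·0+1·7+3·5 = 22 | 4·4+6·1 = 22
gcd(5,1,3,4,6) = 1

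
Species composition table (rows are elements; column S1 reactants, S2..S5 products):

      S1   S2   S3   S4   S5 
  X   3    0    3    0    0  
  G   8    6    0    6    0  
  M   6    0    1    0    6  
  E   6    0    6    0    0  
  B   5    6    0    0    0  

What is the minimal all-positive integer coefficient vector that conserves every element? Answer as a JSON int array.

X: 6·3 = 18 | 5·0+6·3+3·0+5·0 = 18
G: 6·8 = 48 | 5·6+6·0+3·6+5·0 = 48
M: 6·6 = 36 | 5·0+6·1+3·0+5·6 = 36
E: 6·6 = 36 | 5·0+6·6+3·0+5·0 = 36
B: 6·5 = 30 | 5·6+6·0+3·0+5·0 = 30
gcd(6,5,6,3,5) = 1

Coefficients: [6, 5, 6, 3, 5]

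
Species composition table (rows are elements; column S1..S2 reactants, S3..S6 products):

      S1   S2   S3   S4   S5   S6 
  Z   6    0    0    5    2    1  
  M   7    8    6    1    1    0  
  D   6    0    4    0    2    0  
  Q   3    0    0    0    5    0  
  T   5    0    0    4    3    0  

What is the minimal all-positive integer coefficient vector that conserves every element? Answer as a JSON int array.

Coefficients: [5, 1, 6, 4, 3, 4]

Z: 5·6+1·0 = 30 | 6·0+4·5+3·2+4·1 = 30
M: 5·7+1·8 = 43 | 6·6+4·1+3·1+4·0 = 43
D: 5·6+1·0 = 30 | 6·4+4·0+3·2+4·0 = 30
Q: 5·3+1·0 = 15 | 6·0+4·0+3·5+4·0 = 15
T: 5·5+1·0 = 25 | 6·0+4·4+3·3+4·0 = 25
gcd(5,1,6,4,3,4) = 1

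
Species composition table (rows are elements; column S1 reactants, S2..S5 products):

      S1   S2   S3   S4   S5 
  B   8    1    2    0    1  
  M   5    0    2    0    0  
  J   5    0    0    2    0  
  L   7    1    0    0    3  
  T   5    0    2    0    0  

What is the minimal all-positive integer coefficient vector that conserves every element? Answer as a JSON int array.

B: 2·8 = 16 | 2·1+5·2+5·0+4·1 = 16
M: 2·5 = 10 | 2·0+5·2+5·0+4·0 = 10
J: 2·5 = 10 | 2·0+5·0+5·2+4·0 = 10
L: 2·7 = 14 | 2·1+5·0+5·0+4·3 = 14
T: 2·5 = 10 | 2·0+5·2+5·0+4·0 = 10
gcd(2,2,5,5,4) = 1

Coefficients: [2, 2, 5, 5, 4]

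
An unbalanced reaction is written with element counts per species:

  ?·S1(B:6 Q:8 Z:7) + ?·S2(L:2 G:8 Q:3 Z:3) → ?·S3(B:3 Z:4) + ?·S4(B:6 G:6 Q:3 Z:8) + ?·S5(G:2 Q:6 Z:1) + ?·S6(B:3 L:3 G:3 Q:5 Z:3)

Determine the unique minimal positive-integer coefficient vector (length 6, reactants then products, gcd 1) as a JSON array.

B: 5·6+3·0 = 30 | 6·3+1·6+6·0+2·3 = 30
L: 5·0+3·2 = 6 | 6·0+1·0+6·0+2·3 = 6
G: 5·0+3·8 = 24 | 6·0+1·6+6·2+2·3 = 24
Q: 5·8+3·3 = 49 | 6·0+1·3+6·6+2·5 = 49
Z: 5·7+3·3 = 44 | 6·4+1·8+6·1+2·3 = 44
gcd(5,3,6,1,6,2) = 1

Coefficients: [5, 3, 6, 1, 6, 2]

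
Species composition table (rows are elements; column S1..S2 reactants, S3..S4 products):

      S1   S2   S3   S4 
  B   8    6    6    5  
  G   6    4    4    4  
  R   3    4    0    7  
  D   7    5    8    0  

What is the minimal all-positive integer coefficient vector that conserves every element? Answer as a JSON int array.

Coefficients: [2, 2, 3, 2]

B: 2·8+2·6 = 28 | 3·6+2·5 = 28
G: 2·6+2·4 = 20 | 3·4+2·4 = 20
R: 2·3+2·4 = 14 | 3·0+2·7 = 14
D: 2·7+2·5 = 24 | 3·8+2·0 = 24
gcd(2,2,3,2) = 1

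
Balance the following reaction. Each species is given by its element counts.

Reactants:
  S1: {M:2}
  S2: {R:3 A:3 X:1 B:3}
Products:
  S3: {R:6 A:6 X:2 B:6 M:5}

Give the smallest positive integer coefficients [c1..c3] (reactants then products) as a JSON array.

R: 5·0+4·3 = 12 | 2·6 = 12
A: 5·0+4·3 = 12 | 2·6 = 12
X: 5·0+4·1 = 4 | 2·2 = 4
B: 5·0+4·3 = 12 | 2·6 = 12
M: 5·2+4·0 = 10 | 2·5 = 10
gcd(5,4,2) = 1

Coefficients: [5, 4, 2]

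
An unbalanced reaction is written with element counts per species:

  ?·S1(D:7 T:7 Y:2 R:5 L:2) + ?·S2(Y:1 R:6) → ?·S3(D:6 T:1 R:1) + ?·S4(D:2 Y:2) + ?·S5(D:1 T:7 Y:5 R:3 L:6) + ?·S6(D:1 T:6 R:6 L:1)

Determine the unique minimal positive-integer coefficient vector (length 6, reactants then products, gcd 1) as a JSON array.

Coefficients: [5, 1, 4, 3, 1, 4]

D: 5·7+1·0 = 35 | 4·6+3·2+1·1+4·1 = 35
T: 5·7+1·0 = 35 | 4·1+3·0+1·7+4·6 = 35
Y: 5·2+1·1 = 11 | 4·0+3·2+1·5+4·0 = 11
R: 5·5+1·6 = 31 | 4·1+3·0+1·3+4·6 = 31
L: 5·2+1·0 = 10 | 4·0+3·0+1·6+4·1 = 10
gcd(5,1,4,3,1,4) = 1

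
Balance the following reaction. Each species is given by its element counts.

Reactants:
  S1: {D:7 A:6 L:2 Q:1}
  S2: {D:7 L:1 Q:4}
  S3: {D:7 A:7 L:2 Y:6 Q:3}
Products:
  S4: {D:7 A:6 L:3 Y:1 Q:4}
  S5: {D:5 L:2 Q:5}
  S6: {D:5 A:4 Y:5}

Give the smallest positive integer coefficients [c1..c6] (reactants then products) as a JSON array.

Coefficients: [3, 2, 6, 6, 1, 6]

D: 3·7+2·7+6·7 = 77 | 6·7+1·5+6·5 = 77
A: 3·6+2·0+6·7 = 60 | 6·6+1·0+6·4 = 60
L: 3·2+2·1+6·2 = 20 | 6·3+1·2+6·0 = 20
Y: 3·0+2·0+6·6 = 36 | 6·1+1·0+6·5 = 36
Q: 3·1+2·4+6·3 = 29 | 6·4+1·5+6·0 = 29
gcd(3,2,6,6,1,6) = 1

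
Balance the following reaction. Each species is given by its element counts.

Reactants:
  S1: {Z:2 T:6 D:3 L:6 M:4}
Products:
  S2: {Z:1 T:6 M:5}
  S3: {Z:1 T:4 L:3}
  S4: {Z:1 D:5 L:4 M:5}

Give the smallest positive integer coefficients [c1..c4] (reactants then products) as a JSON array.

Coefficients: [5, 1, 6, 3]

Z: 5·2 = 10 | 1·1+6·1+3·1 = 10
T: 5·6 = 30 | 1·6+6·4+3·0 = 30
D: 5·3 = 15 | 1·0+6·0+3·5 = 15
L: 5·6 = 30 | 1·0+6·3+3·4 = 30
M: 5·4 = 20 | 1·5+6·0+3·5 = 20
gcd(5,1,6,3) = 1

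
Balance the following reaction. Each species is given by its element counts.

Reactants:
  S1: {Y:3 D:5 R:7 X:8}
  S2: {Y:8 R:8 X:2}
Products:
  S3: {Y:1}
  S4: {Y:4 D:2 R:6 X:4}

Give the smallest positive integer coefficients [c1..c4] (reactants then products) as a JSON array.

Coefficients: [2, 2, 2, 5]

Y: 2·3+2·8 = 22 | 2·1+5·4 = 22
D: 2·5+2·0 = 10 | 2·0+5·2 = 10
R: 2·7+2·8 = 30 | 2·0+5·6 = 30
X: 2·8+2·2 = 20 | 2·0+5·4 = 20
gcd(2,2,2,5) = 1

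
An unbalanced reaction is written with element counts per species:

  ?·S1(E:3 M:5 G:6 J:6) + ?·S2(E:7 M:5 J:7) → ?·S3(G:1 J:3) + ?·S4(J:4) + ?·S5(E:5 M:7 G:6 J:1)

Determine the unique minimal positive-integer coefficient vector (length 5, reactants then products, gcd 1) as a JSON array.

E: 6·3+1·7 = 25 | 6·0+5·0+5·5 = 25
M: 6·5+1·5 = 35 | 6·0+5·0+5·7 = 35
G: 6·6+1·0 = 36 | 6·1+5·0+5·6 = 36
J: 6·6+1·7 = 43 | 6·3+5·4+5·1 = 43
gcd(6,1,6,5,5) = 1

Coefficients: [6, 1, 6, 5, 5]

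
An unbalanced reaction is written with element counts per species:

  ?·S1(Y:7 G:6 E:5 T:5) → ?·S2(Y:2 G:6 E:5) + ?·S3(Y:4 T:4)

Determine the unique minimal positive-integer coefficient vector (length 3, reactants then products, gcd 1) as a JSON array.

Coefficients: [4, 4, 5]

Y: 4·7 = 28 | 4·2+5·4 = 28
G: 4·6 = 24 | 4·6+5·0 = 24
E: 4·5 = 20 | 4·5+5·0 = 20
T: 4·5 = 20 | 4·0+5·4 = 20
gcd(4,4,5) = 1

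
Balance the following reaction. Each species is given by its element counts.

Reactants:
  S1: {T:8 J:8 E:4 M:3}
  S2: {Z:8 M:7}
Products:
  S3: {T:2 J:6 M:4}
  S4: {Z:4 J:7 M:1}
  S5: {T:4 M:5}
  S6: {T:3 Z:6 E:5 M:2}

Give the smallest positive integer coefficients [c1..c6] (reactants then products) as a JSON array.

Coefficients: [5, 5, 2, 4, 6, 4]

T: 5·8+5·0 = 40 | 2·2+4·0+6·4+4·3 = 40
Z: 5·0+5·8 = 40 | 2·0+4·4+6·0+4·6 = 40
J: 5·8+5·0 = 40 | 2·6+4·7+6·0+4·0 = 40
E: 5·4+5·0 = 20 | 2·0+4·0+6·0+4·5 = 20
M: 5·3+5·7 = 50 | 2·4+4·1+6·5+4·2 = 50
gcd(5,5,2,4,6,4) = 1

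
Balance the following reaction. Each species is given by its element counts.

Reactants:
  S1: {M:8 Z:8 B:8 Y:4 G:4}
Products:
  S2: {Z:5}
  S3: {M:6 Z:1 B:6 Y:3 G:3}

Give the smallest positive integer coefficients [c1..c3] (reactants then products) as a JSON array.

Coefficients: [3, 4, 4]

M: 3·8 = 24 | 4·0+4·6 = 24
Z: 3·8 = 24 | 4·5+4·1 = 24
B: 3·8 = 24 | 4·0+4·6 = 24
Y: 3·4 = 12 | 4·0+4·3 = 12
G: 3·4 = 12 | 4·0+4·3 = 12
gcd(3,4,4) = 1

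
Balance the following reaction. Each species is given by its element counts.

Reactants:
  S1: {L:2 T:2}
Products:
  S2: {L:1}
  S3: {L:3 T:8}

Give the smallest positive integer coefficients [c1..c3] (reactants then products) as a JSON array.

L: 4·2 = 8 | 5·1+1·3 = 8
T: 4·2 = 8 | 5·0+1·8 = 8
gcd(4,5,1) = 1

Coefficients: [4, 5, 1]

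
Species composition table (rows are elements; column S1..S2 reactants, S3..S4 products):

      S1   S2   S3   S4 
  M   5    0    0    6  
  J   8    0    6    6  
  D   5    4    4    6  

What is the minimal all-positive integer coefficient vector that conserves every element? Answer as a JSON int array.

Coefficients: [6, 3, 3, 5]

M: 6·5+3·0 = 30 | 3·0+5·6 = 30
J: 6·8+3·0 = 48 | 3·6+5·6 = 48
D: 6·5+3·4 = 42 | 3·4+5·6 = 42
gcd(6,3,3,5) = 1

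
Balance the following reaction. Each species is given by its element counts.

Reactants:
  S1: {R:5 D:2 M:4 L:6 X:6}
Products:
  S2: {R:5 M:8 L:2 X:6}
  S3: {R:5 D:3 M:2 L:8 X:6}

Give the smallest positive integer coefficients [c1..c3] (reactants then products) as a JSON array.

Coefficients: [3, 1, 2]

R: 3·5 = 15 | 1·5+2·5 = 15
D: 3·2 = 6 | 1·0+2·3 = 6
M: 3·4 = 12 | 1·8+2·2 = 12
L: 3·6 = 18 | 1·2+2·8 = 18
X: 3·6 = 18 | 1·6+2·6 = 18
gcd(3,1,2) = 1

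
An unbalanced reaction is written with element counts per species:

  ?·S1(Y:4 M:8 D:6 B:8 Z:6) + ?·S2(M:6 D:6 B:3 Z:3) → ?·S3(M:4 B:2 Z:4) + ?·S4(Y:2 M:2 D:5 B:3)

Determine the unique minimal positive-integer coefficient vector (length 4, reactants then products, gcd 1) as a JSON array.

Y: 3·4+2·0 = 12 | 6·0+6·2 = 12
M: 3·8+2·6 = 36 | 6·4+6·2 = 36
D: 3·6+2·6 = 30 | 6·0+6·5 = 30
B: 3·8+2·3 = 30 | 6·2+6·3 = 30
Z: 3·6+2·3 = 24 | 6·4+6·0 = 24
gcd(3,2,6,6) = 1

Coefficients: [3, 2, 6, 6]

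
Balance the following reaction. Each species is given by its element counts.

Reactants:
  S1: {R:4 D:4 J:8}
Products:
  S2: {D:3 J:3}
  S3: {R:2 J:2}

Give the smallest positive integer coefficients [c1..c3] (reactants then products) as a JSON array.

R: 3·4 = 12 | 4·0+6·2 = 12
D: 3·4 = 12 | 4·3+6·0 = 12
J: 3·8 = 24 | 4·3+6·2 = 24
gcd(3,4,6) = 1

Coefficients: [3, 4, 6]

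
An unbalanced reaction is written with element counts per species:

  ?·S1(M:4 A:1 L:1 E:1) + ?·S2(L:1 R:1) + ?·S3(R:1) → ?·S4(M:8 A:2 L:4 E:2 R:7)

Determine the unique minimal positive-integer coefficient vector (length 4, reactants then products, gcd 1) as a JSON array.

Coefficients: [2, 2, 5, 1]

M: 2·4+2·0+5·0 = 8 | 1·8 = 8
A: 2·1+2·0+5·0 = 2 | 1·2 = 2
L: 2·1+2·1+5·0 = 4 | 1·4 = 4
E: 2·1+2·0+5·0 = 2 | 1·2 = 2
R: 2·0+2·1+5·1 = 7 | 1·7 = 7
gcd(2,2,5,1) = 1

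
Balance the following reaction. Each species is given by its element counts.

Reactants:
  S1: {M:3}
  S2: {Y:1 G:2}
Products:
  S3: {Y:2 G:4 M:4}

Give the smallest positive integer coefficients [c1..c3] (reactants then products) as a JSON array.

Y: 4·0+6·1 = 6 | 3·2 = 6
G: 4·0+6·2 = 12 | 3·4 = 12
M: 4·3+6·0 = 12 | 3·4 = 12
gcd(4,6,3) = 1

Coefficients: [4, 6, 3]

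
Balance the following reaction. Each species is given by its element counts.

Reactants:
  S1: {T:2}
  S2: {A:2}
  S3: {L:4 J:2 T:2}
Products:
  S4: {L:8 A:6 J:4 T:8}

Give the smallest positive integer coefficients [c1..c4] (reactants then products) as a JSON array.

Coefficients: [2, 3, 2, 1]

L: 2·0+3·0+2·4 = 8 | 1·8 = 8
A: 2·0+3·2+2·0 = 6 | 1·6 = 6
J: 2·0+3·0+2·2 = 4 | 1·4 = 4
T: 2·2+3·0+2·2 = 8 | 1·8 = 8
gcd(2,3,2,1) = 1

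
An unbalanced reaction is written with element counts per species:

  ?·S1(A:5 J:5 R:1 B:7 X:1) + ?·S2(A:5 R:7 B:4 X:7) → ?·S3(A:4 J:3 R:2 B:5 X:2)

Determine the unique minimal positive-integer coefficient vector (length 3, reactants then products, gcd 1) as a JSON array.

A: 3·5+1·5 = 20 | 5·4 = 20
J: 3·5+1·0 = 15 | 5·3 = 15
R: 3·1+1·7 = 10 | 5·2 = 10
B: 3·7+1·4 = 25 | 5·5 = 25
X: 3·1+1·7 = 10 | 5·2 = 10
gcd(3,1,5) = 1

Coefficients: [3, 1, 5]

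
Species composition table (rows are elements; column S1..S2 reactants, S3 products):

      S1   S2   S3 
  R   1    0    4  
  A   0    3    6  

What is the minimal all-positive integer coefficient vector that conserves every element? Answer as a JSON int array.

R: 4·1+2·0 = 4 | 1·4 = 4
A: 4·0+2·3 = 6 | 1·6 = 6
gcd(4,2,1) = 1

Coefficients: [4, 2, 1]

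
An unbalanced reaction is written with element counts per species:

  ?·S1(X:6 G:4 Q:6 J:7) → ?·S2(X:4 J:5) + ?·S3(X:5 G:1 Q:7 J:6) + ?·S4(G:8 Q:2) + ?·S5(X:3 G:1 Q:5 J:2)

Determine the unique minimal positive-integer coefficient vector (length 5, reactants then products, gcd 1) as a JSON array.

X: 5·6 = 30 | 3·4+3·5+2·0+1·3 = 30
G: 5·4 = 20 | 3·0+3·1+2·8+1·1 = 20
Q: 5·6 = 30 | 3·0+3·7+2·2+1·5 = 30
J: 5·7 = 35 | 3·5+3·6+2·0+1·2 = 35
gcd(5,3,3,2,1) = 1

Coefficients: [5, 3, 3, 2, 1]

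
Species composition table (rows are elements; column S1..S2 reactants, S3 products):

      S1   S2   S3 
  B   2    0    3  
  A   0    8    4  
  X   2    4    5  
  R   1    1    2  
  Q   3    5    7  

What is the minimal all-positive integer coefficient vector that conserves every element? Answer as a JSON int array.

Coefficients: [3, 1, 2]

B: 3·2+1·0 = 6 | 2·3 = 6
A: 3·0+1·8 = 8 | 2·4 = 8
X: 3·2+1·4 = 10 | 2·5 = 10
R: 3·1+1·1 = 4 | 2·2 = 4
Q: 3·3+1·5 = 14 | 2·7 = 14
gcd(3,1,2) = 1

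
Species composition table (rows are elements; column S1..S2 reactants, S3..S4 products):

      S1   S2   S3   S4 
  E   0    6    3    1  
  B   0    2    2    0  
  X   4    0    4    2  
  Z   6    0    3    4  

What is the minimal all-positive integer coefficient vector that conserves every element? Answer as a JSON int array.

Coefficients: [5, 2, 2, 6]

E: 5·0+2·6 = 12 | 2·3+6·1 = 12
B: 5·0+2·2 = 4 | 2·2+6·0 = 4
X: 5·4+2·0 = 20 | 2·4+6·2 = 20
Z: 5·6+2·0 = 30 | 2·3+6·4 = 30
gcd(5,2,2,6) = 1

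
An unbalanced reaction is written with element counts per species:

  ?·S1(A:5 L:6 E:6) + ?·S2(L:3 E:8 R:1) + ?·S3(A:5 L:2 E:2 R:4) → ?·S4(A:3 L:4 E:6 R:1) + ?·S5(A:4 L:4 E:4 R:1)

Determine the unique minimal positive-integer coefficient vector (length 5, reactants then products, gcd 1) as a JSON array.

Coefficients: [5, 2, 2, 5, 5]

A: 5·5+2·0+2·5 = 35 | 5·3+5·4 = 35
L: 5·6+2·3+2·2 = 40 | 5·4+5·4 = 40
E: 5·6+2·8+2·2 = 50 | 5·6+5·4 = 50
R: 5·0+2·1+2·4 = 10 | 5·1+5·1 = 10
gcd(5,2,2,5,5) = 1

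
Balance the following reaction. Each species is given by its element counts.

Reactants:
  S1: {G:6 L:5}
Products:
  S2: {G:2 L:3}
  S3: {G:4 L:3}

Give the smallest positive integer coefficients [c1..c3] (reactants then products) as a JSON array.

Coefficients: [3, 1, 4]

G: 3·6 = 18 | 1·2+4·4 = 18
L: 3·5 = 15 | 1·3+4·3 = 15
gcd(3,1,4) = 1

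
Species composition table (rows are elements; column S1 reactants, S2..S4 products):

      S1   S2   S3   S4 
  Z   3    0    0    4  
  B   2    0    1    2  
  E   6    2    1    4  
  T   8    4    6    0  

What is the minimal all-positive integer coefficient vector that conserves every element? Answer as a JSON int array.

Coefficients: [4, 5, 2, 3]

Z: 4·3 = 12 | 5·0+2·0+3·4 = 12
B: 4·2 = 8 | 5·0+2·1+3·2 = 8
E: 4·6 = 24 | 5·2+2·1+3·4 = 24
T: 4·8 = 32 | 5·4+2·6+3·0 = 32
gcd(4,5,2,3) = 1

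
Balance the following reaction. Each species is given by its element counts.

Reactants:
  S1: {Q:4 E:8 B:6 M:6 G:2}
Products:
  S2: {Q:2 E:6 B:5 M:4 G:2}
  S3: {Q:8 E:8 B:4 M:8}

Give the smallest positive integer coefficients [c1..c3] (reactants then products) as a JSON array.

Coefficients: [4, 4, 1]

Q: 4·4 = 16 | 4·2+1·8 = 16
E: 4·8 = 32 | 4·6+1·8 = 32
B: 4·6 = 24 | 4·5+1·4 = 24
M: 4·6 = 24 | 4·4+1·8 = 24
G: 4·2 = 8 | 4·2+1·0 = 8
gcd(4,4,1) = 1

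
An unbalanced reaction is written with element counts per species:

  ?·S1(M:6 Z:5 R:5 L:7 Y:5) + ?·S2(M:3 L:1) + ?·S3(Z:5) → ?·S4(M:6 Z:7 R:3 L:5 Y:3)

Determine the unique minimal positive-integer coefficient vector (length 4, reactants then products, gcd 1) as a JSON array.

Coefficients: [3, 4, 4, 5]

M: 3·6+4·3+4·0 = 30 | 5·6 = 30
Z: 3·5+4·0+4·5 = 35 | 5·7 = 35
R: 3·5+4·0+4·0 = 15 | 5·3 = 15
L: 3·7+4·1+4·0 = 25 | 5·5 = 25
Y: 3·5+4·0+4·0 = 15 | 5·3 = 15
gcd(3,4,4,5) = 1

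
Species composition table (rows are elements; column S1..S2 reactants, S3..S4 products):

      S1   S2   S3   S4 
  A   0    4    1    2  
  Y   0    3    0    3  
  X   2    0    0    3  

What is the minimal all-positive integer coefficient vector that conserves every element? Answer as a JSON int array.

Coefficients: [3, 2, 4, 2]

A: 3·0+2·4 = 8 | 4·1+2·2 = 8
Y: 3·0+2·3 = 6 | 4·0+2·3 = 6
X: 3·2+2·0 = 6 | 4·0+2·3 = 6
gcd(3,2,4,2) = 1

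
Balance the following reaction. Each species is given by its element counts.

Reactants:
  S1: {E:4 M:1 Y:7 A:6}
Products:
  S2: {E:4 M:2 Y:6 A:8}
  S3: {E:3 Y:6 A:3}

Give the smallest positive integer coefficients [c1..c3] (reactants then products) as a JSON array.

Coefficients: [6, 3, 4]

E: 6·4 = 24 | 3·4+4·3 = 24
M: 6·1 = 6 | 3·2+4·0 = 6
Y: 6·7 = 42 | 3·6+4·6 = 42
A: 6·6 = 36 | 3·8+4·3 = 36
gcd(6,3,4) = 1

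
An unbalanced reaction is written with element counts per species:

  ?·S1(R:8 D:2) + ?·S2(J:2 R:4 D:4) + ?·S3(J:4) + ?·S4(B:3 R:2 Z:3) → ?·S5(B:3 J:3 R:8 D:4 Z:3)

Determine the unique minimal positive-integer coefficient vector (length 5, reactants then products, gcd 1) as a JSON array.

Coefficients: [2, 5, 2, 6, 6]

B: 2·0+5·0+2·0+6·3 = 18 | 6·3 = 18
J: 2·0+5·2+2·4+6·0 = 18 | 6·3 = 18
R: 2·8+5·4+2·0+6·2 = 48 | 6·8 = 48
D: 2·2+5·4+2·0+6·0 = 24 | 6·4 = 24
Z: 2·0+5·0+2·0+6·3 = 18 | 6·3 = 18
gcd(2,5,2,6,6) = 1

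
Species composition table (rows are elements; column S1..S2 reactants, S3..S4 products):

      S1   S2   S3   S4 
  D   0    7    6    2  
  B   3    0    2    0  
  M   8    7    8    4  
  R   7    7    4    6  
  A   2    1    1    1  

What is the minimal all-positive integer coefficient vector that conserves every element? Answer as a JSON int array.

D: 2·0+4·7 = 28 | 3·6+5·2 = 28
B: 2·3+4·0 = 6 | 3·2+5·0 = 6
M: 2·8+4·7 = 44 | 3·8+5·4 = 44
R: 2·7+4·7 = 42 | 3·4+5·6 = 42
A: 2·2+4·1 = 8 | 3·1+5·1 = 8
gcd(2,4,3,5) = 1

Coefficients: [2, 4, 3, 5]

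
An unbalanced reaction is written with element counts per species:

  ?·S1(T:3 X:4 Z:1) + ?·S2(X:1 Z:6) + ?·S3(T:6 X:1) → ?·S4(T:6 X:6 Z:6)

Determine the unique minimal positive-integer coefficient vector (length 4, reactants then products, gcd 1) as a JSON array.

T: 6·3+4·0+2·6 = 30 | 5·6 = 30
X: 6·4+4·1+2·1 = 30 | 5·6 = 30
Z: 6·1+4·6+2·0 = 30 | 5·6 = 30
gcd(6,4,2,5) = 1

Coefficients: [6, 4, 2, 5]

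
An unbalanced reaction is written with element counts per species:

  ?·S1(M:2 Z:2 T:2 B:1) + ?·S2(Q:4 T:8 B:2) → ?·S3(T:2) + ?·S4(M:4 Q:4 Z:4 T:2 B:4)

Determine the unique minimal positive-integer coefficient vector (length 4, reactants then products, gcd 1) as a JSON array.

Coefficients: [2, 1, 5, 1]

M: 2·2+1·0 = 4 | 5·0+1·4 = 4
Q: 2·0+1·4 = 4 | 5·0+1·4 = 4
Z: 2·2+1·0 = 4 | 5·0+1·4 = 4
T: 2·2+1·8 = 12 | 5·2+1·2 = 12
B: 2·1+1·2 = 4 | 5·0+1·4 = 4
gcd(2,1,5,1) = 1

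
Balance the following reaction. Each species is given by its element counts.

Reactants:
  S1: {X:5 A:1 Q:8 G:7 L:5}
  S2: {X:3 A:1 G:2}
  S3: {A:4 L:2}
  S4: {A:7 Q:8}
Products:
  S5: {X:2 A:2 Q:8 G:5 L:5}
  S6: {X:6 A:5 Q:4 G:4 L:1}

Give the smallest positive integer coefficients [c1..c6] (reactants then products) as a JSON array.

X: 5·5+3·3+2·0+2·0 = 34 | 5·2+4·6 = 34
A: 5·1+3·1+2·4+2·7 = 30 | 5·2+4·5 = 30
Q: 5·8+3·0+2·0+2·8 = 56 | 5·8+4·4 = 56
G: 5·7+3·2+2·0+2·0 = 41 | 5·5+4·4 = 41
L: 5·5+3·0+2·2+2·0 = 29 | 5·5+4·1 = 29
gcd(5,3,2,2,5,4) = 1

Coefficients: [5, 3, 2, 2, 5, 4]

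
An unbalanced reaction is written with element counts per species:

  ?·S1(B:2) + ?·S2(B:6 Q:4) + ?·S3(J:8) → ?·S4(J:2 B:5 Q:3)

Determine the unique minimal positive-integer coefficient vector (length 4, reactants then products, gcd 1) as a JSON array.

J: 1·0+3·0+1·8 = 8 | 4·2 = 8
B: 1·2+3·6+1·0 = 20 | 4·5 = 20
Q: 1·0+3·4+1·0 = 12 | 4·3 = 12
gcd(1,3,1,4) = 1

Coefficients: [1, 3, 1, 4]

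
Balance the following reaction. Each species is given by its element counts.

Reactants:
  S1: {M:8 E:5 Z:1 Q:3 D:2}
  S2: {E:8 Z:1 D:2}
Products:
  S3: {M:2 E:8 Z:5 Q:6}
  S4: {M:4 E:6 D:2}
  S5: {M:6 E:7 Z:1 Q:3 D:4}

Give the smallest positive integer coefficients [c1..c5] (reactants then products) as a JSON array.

Coefficients: [3, 3, 1, 4, 1]

M: 3·8+3·0 = 24 | 1·2+4·4+1·6 = 24
E: 3·5+3·8 = 39 | 1·8+4·6+1·7 = 39
Z: 3·1+3·1 = 6 | 1·5+4·0+1·1 = 6
Q: 3·3+3·0 = 9 | 1·6+4·0+1·3 = 9
D: 3·2+3·2 = 12 | 1·0+4·2+1·4 = 12
gcd(3,3,1,4,1) = 1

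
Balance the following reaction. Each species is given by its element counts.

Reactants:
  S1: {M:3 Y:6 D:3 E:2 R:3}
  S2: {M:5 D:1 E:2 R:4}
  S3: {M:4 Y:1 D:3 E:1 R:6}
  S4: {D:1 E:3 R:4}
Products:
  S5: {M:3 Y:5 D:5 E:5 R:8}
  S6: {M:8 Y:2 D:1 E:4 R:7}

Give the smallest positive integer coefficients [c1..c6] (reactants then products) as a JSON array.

Coefficients: [5, 4, 1, 6, 5, 3]

M: 5·3+4·5+1·4+6·0 = 39 | 5·3+3·8 = 39
Y: 5·6+4·0+1·1+6·0 = 31 | 5·5+3·2 = 31
D: 5·3+4·1+1·3+6·1 = 28 | 5·5+3·1 = 28
E: 5·2+4·2+1·1+6·3 = 37 | 5·5+3·4 = 37
R: 5·3+4·4+1·6+6·4 = 61 | 5·8+3·7 = 61
gcd(5,4,1,6,5,3) = 1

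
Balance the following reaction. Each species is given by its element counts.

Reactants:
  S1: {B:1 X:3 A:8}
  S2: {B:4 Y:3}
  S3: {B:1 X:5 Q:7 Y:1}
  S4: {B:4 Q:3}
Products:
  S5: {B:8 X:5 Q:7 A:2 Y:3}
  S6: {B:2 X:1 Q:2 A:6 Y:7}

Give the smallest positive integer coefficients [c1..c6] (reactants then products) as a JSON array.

B: 2·1+6·4+4·1+3·4 = 42 | 5·8+1·2 = 42
X: 2·3+6·0+4·5+3·0 = 26 | 5·5+1·1 = 26
Q: 2·0+6·0+4·7+3·3 = 37 | 5·7+1·2 = 37
A: 2·8+6·0+4·0+3·0 = 16 | 5·2+1·6 = 16
Y: 2·0+6·3+4·1+3·0 = 22 | 5·3+1·7 = 22
gcd(2,6,4,3,5,1) = 1

Coefficients: [2, 6, 4, 3, 5, 1]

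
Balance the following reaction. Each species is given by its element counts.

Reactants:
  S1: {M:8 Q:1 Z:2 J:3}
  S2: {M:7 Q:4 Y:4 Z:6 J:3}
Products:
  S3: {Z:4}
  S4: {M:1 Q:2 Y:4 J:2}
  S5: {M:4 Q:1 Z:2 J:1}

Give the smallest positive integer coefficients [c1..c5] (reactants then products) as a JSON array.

M: 1·8+2·7 = 22 | 1·0+2·1+5·4 = 22
Q: 1·1+2·4 = 9 | 1·0+2·2+5·1 = 9
Y: 1·0+2·4 = 8 | 1·0+2·4+5·0 = 8
Z: 1·2+2·6 = 14 | 1·4+2·0+5·2 = 14
J: 1·3+2·3 = 9 | 1·0+2·2+5·1 = 9
gcd(1,2,1,2,5) = 1

Coefficients: [1, 2, 1, 2, 5]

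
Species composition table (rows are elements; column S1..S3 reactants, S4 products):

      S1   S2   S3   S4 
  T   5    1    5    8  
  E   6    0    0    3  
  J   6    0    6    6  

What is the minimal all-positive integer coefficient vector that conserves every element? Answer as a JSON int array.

Coefficients: [1, 6, 1, 2]

T: 1·5+6·1+1·5 = 16 | 2·8 = 16
E: 1·6+6·0+1·0 = 6 | 2·3 = 6
J: 1·6+6·0+1·6 = 12 | 2·6 = 12
gcd(1,6,1,2) = 1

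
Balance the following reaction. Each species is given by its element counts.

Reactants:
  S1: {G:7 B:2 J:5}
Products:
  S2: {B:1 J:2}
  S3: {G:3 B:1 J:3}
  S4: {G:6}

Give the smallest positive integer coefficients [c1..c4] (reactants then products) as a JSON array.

Coefficients: [3, 3, 3, 2]

G: 3·7 = 21 | 3·0+3·3+2·6 = 21
B: 3·2 = 6 | 3·1+3·1+2·0 = 6
J: 3·5 = 15 | 3·2+3·3+2·0 = 15
gcd(3,3,3,2) = 1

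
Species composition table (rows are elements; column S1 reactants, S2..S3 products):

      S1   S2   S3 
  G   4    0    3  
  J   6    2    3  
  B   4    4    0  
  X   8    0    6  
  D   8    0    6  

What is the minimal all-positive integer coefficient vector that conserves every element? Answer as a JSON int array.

Coefficients: [3, 3, 4]

G: 3·4 = 12 | 3·0+4·3 = 12
J: 3·6 = 18 | 3·2+4·3 = 18
B: 3·4 = 12 | 3·4+4·0 = 12
X: 3·8 = 24 | 3·0+4·6 = 24
D: 3·8 = 24 | 3·0+4·6 = 24
gcd(3,3,4) = 1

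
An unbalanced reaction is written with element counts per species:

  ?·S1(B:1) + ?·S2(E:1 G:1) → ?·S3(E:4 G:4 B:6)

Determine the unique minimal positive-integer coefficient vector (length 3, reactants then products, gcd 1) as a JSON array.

Coefficients: [6, 4, 1]

E: 6·0+4·1 = 4 | 1·4 = 4
G: 6·0+4·1 = 4 | 1·4 = 4
B: 6·1+4·0 = 6 | 1·6 = 6
gcd(6,4,1) = 1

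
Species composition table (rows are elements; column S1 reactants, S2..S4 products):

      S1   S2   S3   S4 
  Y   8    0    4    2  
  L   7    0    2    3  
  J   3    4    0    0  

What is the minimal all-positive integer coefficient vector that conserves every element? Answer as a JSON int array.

Y: 4·8 = 32 | 3·0+5·4+6·2 = 32
L: 4·7 = 28 | 3·0+5·2+6·3 = 28
J: 4·3 = 12 | 3·4+5·0+6·0 = 12
gcd(4,3,5,6) = 1

Coefficients: [4, 3, 5, 6]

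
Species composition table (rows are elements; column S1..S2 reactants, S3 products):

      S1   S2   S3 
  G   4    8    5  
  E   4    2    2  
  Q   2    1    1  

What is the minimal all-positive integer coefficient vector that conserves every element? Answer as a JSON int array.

Coefficients: [1, 2, 4]

G: 1·4+2·8 = 20 | 4·5 = 20
E: 1·4+2·2 = 8 | 4·2 = 8
Q: 1·2+2·1 = 4 | 4·1 = 4
gcd(1,2,4) = 1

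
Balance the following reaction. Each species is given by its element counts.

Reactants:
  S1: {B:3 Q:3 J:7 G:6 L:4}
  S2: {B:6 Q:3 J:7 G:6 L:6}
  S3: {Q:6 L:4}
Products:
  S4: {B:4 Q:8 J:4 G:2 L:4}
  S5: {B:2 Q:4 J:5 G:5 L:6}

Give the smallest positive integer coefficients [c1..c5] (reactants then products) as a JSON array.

Coefficients: [4, 2, 5, 3, 6]

B: 4·3+2·6+5·0 = 24 | 3·4+6·2 = 24
Q: 4·3+2·3+5·6 = 48 | 3·8+6·4 = 48
J: 4·7+2·7+5·0 = 42 | 3·4+6·5 = 42
G: 4·6+2·6+5·0 = 36 | 3·2+6·5 = 36
L: 4·4+2·6+5·4 = 48 | 3·4+6·6 = 48
gcd(4,2,5,3,6) = 1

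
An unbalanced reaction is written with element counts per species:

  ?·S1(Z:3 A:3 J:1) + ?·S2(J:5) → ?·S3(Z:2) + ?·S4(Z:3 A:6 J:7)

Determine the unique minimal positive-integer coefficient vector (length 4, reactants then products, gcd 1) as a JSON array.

Z: 4·3+2·0 = 12 | 3·2+2·3 = 12
A: 4·3+2·0 = 12 | 3·0+2·6 = 12
J: 4·1+2·5 = 14 | 3·0+2·7 = 14
gcd(4,2,3,2) = 1

Coefficients: [4, 2, 3, 2]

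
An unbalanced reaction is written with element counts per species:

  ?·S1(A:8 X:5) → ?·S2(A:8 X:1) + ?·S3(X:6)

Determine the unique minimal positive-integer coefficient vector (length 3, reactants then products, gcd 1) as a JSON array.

A: 3·8 = 24 | 3·8+2·0 = 24
X: 3·5 = 15 | 3·1+2·6 = 15
gcd(3,3,2) = 1

Coefficients: [3, 3, 2]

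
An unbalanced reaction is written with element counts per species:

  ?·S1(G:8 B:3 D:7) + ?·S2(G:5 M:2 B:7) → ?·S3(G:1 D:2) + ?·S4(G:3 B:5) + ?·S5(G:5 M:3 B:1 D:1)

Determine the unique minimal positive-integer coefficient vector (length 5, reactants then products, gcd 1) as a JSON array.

Coefficients: [2, 3, 6, 5, 2]

G: 2·8+3·5 = 31 | 6·1+5·3+2·5 = 31
M: 2·0+3·2 = 6 | 6·0+5·0+2·3 = 6
B: 2·3+3·7 = 27 | 6·0+5·5+2·1 = 27
D: 2·7+3·0 = 14 | 6·2+5·0+2·1 = 14
gcd(2,3,6,5,2) = 1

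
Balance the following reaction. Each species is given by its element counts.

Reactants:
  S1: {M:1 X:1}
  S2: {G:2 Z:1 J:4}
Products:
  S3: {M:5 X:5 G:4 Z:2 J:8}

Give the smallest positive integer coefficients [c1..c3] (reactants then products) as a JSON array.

M: 5·1+2·0 = 5 | 1·5 = 5
X: 5·1+2·0 = 5 | 1·5 = 5
G: 5·0+2·2 = 4 | 1·4 = 4
Z: 5·0+2·1 = 2 | 1·2 = 2
J: 5·0+2·4 = 8 | 1·8 = 8
gcd(5,2,1) = 1

Coefficients: [5, 2, 1]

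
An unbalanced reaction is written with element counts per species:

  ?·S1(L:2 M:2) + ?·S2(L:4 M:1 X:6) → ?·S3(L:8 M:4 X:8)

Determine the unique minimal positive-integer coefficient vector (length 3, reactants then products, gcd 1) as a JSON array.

Coefficients: [4, 4, 3]

L: 4·2+4·4 = 24 | 3·8 = 24
M: 4·2+4·1 = 12 | 3·4 = 12
X: 4·0+4·6 = 24 | 3·8 = 24
gcd(4,4,3) = 1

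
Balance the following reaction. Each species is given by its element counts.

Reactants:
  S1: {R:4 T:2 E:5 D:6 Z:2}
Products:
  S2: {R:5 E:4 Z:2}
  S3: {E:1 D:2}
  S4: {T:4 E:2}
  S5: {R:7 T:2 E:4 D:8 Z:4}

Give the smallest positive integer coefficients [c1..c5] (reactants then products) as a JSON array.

R: 3·4 = 12 | 1·5+5·0+1·0+1·7 = 12
T: 3·2 = 6 | 1·0+5·0+1·4+1·2 = 6
E: 3·5 = 15 | 1·4+5·1+1·2+1·4 = 15
D: 3·6 = 18 | 1·0+5·2+1·0+1·8 = 18
Z: 3·2 = 6 | 1·2+5·0+1·0+1·4 = 6
gcd(3,1,5,1,1) = 1

Coefficients: [3, 1, 5, 1, 1]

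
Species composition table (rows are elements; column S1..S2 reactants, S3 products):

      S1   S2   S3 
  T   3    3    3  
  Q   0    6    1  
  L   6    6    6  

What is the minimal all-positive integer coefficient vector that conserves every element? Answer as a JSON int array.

Coefficients: [5, 1, 6]

T: 5·3+1·3 = 18 | 6·3 = 18
Q: 5·0+1·6 = 6 | 6·1 = 6
L: 5·6+1·6 = 36 | 6·6 = 36
gcd(5,1,6) = 1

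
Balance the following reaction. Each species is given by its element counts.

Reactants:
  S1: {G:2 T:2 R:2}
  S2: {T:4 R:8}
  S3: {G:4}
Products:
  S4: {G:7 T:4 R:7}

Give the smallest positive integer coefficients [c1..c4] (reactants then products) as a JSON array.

G: 2·2+3·0+6·4 = 28 | 4·7 = 28
T: 2·2+3·4+6·0 = 16 | 4·4 = 16
R: 2·2+3·8+6·0 = 28 | 4·7 = 28
gcd(2,3,6,4) = 1

Coefficients: [2, 3, 6, 4]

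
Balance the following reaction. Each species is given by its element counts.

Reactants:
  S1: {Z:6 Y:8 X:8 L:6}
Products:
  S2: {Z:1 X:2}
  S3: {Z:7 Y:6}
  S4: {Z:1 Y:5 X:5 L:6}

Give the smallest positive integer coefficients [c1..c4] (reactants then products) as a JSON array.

Coefficients: [2, 3, 1, 2]

Z: 2·6 = 12 | 3·1+1·7+2·1 = 12
Y: 2·8 = 16 | 3·0+1·6+2·5 = 16
X: 2·8 = 16 | 3·2+1·0+2·5 = 16
L: 2·6 = 12 | 3·0+1·0+2·6 = 12
gcd(2,3,1,2) = 1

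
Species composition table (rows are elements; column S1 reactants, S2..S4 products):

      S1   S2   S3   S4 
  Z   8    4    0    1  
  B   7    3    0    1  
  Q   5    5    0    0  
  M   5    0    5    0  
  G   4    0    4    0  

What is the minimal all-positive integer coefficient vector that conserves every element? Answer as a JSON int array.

Coefficients: [1, 1, 1, 4]

Z: 1·8 = 8 | 1·4+1·0+4·1 = 8
B: 1·7 = 7 | 1·3+1·0+4·1 = 7
Q: 1·5 = 5 | 1·5+1·0+4·0 = 5
M: 1·5 = 5 | 1·0+1·5+4·0 = 5
G: 1·4 = 4 | 1·0+1·4+4·0 = 4
gcd(1,1,1,4) = 1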